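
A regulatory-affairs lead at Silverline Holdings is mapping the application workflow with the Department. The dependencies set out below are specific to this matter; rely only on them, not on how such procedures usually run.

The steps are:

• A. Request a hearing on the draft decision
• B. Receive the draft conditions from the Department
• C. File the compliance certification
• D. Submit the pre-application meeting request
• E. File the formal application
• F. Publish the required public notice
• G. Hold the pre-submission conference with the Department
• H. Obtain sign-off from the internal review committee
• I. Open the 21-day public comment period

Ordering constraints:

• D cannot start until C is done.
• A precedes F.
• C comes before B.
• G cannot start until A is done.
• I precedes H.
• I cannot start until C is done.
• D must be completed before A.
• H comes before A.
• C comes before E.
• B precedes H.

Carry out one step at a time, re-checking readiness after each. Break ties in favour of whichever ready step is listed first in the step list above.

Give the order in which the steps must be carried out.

C is the only step with nothing outstanding, so it goes first.
Ready: B, D, E and I. B is listed earlier → B.
Ready: D, E and I. D is listed earlier → D.
Now E and I have their prerequisites met. E is listed earlier, so E next.
I needed C, now all done → I.
That leaves H as the only ready step → H.
Next only A has its prerequisites met → A.
Ready: F and G. F is listed earlier → F.
G needed A, now all done → G.

C, B, D, E, I, H, A, F, G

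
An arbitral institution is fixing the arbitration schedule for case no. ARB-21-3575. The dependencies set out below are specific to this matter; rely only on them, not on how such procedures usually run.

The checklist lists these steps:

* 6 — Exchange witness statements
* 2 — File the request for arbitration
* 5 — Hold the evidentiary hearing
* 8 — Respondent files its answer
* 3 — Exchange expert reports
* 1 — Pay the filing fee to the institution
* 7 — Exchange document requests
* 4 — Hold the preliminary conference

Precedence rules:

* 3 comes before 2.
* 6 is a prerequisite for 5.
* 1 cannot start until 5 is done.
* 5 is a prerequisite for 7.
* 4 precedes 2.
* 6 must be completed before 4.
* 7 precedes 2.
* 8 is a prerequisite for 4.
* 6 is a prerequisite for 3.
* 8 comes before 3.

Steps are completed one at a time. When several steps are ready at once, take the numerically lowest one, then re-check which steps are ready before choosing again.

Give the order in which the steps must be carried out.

Nothing is required for 6 and 8. 6 has the earlier label → 6 first.
5 now also ready, so the ready set is {5, 8}; 5 has the earlier label → 5.
1 and 7 now also ready, so the ready set is {1, 7, 8}; 1 has the earlier label → 1.
Now 7 and 8 have their prerequisites met. 7 has the earlier label, so 7 next.
That leaves 8 as the only ready step → 8.
Ready: 3 and 4. 3 has the earlier label → 3.
That leaves 4 as the only ready step → 4.
2 needed 3, 4 and 7, now all done → 2.

6, 5, 1, 7, 8, 3, 4, 2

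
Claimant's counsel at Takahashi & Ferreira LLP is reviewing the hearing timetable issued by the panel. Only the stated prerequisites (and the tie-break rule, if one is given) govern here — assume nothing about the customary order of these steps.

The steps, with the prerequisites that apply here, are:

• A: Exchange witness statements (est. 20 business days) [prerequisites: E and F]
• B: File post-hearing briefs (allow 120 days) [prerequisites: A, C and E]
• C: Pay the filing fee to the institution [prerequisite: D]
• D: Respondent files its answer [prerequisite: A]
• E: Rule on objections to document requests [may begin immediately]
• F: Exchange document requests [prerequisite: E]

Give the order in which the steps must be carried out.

E, F, A, D, C, B

Only E has no prerequisites, so it is first.
Next only F has its prerequisites met → F.
Next only A has its prerequisites met → A.
That leaves D as the only ready step → D.
C needed D, now all done → C.
B needed A, C and E, now all done → B.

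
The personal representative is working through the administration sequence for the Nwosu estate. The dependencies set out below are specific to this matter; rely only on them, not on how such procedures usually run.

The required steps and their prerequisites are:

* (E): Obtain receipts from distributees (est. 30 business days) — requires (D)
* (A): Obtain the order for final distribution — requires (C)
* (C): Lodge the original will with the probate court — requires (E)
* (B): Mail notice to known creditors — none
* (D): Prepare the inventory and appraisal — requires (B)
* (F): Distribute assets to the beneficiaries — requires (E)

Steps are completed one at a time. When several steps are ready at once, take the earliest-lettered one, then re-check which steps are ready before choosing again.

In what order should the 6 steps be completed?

(B), (D), (E), (C), (A), (F)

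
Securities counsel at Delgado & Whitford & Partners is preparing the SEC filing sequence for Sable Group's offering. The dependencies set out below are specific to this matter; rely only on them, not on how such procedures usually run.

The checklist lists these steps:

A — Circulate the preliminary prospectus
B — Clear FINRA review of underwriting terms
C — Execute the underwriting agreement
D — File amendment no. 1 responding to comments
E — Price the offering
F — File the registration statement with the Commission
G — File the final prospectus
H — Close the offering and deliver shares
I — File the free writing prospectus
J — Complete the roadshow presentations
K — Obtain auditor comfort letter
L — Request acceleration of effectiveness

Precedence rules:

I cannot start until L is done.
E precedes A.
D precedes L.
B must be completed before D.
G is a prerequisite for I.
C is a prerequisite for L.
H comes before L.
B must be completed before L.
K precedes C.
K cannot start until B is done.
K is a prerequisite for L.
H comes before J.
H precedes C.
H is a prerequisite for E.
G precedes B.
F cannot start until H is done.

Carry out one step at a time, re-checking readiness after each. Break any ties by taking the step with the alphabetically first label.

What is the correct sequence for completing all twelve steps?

G → B → D → H → E → A → F → J → K → C → L → I

Nothing is required for G and H. G has the earlier label → G first.
B now also ready, so the ready set is {B, H}; B has the earlier label → B.
D and K now also ready, so the ready set is {D, H, K}; D has the earlier label → D.
Now H and K have their prerequisites met. H has the earlier label, so H next.
E, F and J now also ready, so the ready set is {E, F, J, K}; E has the earlier label → E.
Ready: A, F, J and K. A has the earlier label → A.
Ready: F, J and K. F has the earlier label → F.
Now J and K have their prerequisites met. J has the earlier label, so J next.
K needed B, now all done → K.
C needed H and K, now all done → C.
L needed B, C, D, H and K, now all done → L.
That leaves I as the only ready step → I.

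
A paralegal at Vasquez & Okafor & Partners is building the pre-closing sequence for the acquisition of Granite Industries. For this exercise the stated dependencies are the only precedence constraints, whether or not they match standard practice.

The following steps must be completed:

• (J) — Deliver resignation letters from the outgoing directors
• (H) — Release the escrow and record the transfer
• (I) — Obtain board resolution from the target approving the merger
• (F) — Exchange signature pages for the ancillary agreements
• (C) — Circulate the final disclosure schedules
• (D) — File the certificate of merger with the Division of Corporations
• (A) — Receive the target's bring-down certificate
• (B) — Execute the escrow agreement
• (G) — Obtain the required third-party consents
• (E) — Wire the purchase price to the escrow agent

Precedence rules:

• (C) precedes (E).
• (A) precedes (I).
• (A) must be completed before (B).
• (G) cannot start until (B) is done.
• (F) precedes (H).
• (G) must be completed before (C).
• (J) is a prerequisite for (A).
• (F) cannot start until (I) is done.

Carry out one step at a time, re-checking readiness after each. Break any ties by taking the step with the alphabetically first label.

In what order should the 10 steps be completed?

(D) (J) (A) (B) (G) (C) (E) (I) (F) (H)

Nothing is required for (D) and (J). (D) has the earlier label → (D) first.
Next only (J) has its prerequisites met → (J).
(A) is the only step now ready → (A).
Now (B) and (I) have their prerequisites met. (B) has the earlier label, so (B) next.
(G) now also ready, so the ready set is {(G), (I)}; (G) has the earlier label → (G).
(C) now also ready, so the ready set is {(C), (I)}; (C) has the earlier label → (C).
Ready: (E) and (I). (E) has the earlier label → (E).
Next only (I) has its prerequisites met → (I).
That leaves (F) as the only ready step → (F).
That leaves (H) as the only ready step → (H).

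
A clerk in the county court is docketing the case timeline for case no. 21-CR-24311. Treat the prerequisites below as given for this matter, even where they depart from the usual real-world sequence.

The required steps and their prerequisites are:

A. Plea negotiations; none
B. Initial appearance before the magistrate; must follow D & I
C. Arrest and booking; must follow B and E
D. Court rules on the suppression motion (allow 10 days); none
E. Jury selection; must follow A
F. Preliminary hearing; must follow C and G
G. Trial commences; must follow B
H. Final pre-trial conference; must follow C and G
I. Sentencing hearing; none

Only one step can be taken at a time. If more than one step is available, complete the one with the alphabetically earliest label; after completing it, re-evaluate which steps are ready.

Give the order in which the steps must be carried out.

A → D → E → I → B → C → G → F → H

A, D and I have no prerequisites; A has the earlier label, so A is first.
E now also ready, so the ready set is {D, E, I}; D has the earlier label → D.
Now E and I have their prerequisites met. E has the earlier label, so E next.
Next only I has its prerequisites met → I.
Next only B has its prerequisites met → B.
Ready: C and G. C has the earlier label → C.
That leaves G as the only ready step → G.
F and H are both available; F has the earlier label → F.
H is the only step now ready → H.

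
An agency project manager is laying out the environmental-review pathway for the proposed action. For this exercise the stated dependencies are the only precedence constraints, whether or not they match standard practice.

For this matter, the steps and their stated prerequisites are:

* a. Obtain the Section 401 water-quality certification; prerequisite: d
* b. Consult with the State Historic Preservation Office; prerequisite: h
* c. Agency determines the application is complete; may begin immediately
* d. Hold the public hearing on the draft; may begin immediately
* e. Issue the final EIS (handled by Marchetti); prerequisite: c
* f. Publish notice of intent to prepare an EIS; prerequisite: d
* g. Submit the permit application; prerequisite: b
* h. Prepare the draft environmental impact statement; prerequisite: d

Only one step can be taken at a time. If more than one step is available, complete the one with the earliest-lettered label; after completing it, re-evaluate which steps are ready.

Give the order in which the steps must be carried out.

c d a e f h b g

c and d have no prerequisites; c has the earlier label, so c is first.
Now d and e have their prerequisites met. d has the earlier label, so d next.
Now a, e, f and h have their prerequisites met. a has the earlier label, so a next.
e, f and h are all available; e has the earlier label → e.
Ready: f and h. f has the earlier label → f.
That leaves h as the only ready step → h.
Next only b has its prerequisites met → b.
That leaves g as the only ready step → g.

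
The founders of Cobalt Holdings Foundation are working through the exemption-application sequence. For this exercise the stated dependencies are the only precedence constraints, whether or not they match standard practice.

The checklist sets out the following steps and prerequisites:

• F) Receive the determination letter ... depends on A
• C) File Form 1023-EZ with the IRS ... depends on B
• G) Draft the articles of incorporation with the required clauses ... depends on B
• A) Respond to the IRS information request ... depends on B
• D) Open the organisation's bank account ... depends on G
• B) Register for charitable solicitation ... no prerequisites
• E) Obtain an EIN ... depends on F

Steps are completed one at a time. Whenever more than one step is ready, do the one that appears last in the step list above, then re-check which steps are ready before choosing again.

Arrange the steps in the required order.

Only B has no prerequisites, so it is first.
Ready: A, G and C. A is listed later → A.
G, C and F are all available; G is listed later → G.
Now D, C and F have their prerequisites met. D is listed later, so D next.
Now C and F have their prerequisites met. C is listed later, so C next.
F needed A, now all done → F.
That leaves E as the only ready step → E.

B, A, G, D, C, F, E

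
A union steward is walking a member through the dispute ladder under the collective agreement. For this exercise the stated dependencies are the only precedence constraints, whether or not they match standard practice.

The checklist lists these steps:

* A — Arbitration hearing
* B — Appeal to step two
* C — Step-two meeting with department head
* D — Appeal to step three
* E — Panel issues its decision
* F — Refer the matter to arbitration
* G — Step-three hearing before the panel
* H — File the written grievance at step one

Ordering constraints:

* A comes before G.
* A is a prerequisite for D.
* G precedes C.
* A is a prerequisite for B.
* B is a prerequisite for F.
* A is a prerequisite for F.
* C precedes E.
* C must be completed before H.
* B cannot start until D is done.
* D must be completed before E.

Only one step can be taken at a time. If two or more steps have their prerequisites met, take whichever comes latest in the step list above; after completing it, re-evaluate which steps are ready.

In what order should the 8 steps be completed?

A → G → D → C → H → E → B → F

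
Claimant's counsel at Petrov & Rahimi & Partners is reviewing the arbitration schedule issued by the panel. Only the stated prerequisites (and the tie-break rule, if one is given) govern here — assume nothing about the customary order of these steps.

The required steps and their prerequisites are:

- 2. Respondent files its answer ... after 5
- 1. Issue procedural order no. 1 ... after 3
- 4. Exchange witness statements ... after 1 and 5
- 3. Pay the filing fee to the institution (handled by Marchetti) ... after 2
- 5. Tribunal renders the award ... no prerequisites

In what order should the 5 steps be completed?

Only 5 has no prerequisites, so it is first.
Next only 2 has its prerequisites met → 2.
3 needed 2, now all done → 3.
1 is the only step now ready → 1.
4 needed 1 and 5, now all done → 4.

5 2 3 1 4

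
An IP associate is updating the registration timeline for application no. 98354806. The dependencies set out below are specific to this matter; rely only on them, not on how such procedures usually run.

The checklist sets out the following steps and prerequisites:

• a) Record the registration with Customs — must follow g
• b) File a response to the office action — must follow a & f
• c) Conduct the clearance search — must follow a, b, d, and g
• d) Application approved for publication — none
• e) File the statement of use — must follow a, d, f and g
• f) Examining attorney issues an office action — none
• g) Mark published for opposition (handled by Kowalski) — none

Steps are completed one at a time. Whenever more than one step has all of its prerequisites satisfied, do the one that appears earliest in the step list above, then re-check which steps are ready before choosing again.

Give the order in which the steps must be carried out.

d, f, g, a, b, c, e

Nothing is required for d, f and g. d is listed earlier → d first.
Ready: f and g. f is listed earlier → f.
That leaves g as the only ready step → g.
a is the only step now ready → a.
Now b and e have their prerequisites met. b is listed earlier, so b next.
c now also ready, so the ready set is {c, e}; c is listed earlier → c.
e needed a, d, f and g, now all done → e.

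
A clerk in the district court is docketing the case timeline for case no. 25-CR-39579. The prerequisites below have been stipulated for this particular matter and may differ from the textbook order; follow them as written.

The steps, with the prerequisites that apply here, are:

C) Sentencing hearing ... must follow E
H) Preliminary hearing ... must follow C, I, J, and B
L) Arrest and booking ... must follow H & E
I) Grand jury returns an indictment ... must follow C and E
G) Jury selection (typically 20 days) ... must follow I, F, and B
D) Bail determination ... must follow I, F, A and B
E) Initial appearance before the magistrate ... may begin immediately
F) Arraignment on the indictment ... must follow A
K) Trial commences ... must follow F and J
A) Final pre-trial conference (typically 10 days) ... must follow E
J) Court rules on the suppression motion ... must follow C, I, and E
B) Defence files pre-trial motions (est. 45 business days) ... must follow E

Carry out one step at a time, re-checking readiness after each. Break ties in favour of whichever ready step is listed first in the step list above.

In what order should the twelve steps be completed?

E → C → I → A → F → J → K → B → H → L → G → D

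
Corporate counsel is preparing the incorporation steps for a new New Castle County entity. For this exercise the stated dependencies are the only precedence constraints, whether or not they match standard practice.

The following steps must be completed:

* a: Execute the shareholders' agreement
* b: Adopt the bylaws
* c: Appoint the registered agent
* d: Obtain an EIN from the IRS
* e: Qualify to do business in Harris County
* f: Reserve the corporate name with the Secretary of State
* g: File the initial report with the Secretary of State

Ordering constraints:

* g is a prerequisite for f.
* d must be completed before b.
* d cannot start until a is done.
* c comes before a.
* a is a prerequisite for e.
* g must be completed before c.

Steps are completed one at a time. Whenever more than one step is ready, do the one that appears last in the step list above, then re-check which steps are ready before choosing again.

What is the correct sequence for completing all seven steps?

Only g has no prerequisites, so it is first.
f and c are both available; f is listed later → f.
c needed g, now all done → c.
a is the only step now ready → a.
Ready: e and d. e is listed later → e.
That leaves d as the only ready step → d.
Next only b has its prerequisites met → b.

g f c a e d b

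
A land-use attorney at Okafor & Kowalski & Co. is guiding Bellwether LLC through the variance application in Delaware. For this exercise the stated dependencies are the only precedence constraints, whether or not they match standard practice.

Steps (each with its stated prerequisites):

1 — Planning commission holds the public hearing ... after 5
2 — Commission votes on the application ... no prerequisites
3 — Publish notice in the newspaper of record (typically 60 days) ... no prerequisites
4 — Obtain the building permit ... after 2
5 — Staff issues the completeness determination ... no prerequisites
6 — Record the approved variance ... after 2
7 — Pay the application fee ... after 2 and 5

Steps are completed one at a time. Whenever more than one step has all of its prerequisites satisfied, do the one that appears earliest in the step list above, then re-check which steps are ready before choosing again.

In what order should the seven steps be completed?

2, 3 and 5 have no prerequisites; 2 is listed earlier, so 2 is first.
Now 3, 4, 5 and 6 have their prerequisites met. 3 is listed earlier, so 3 next.
Ready: 4, 5 and 6. 4 is listed earlier → 4.
Ready: 5 and 6. 5 is listed earlier → 5.
1, 6 and 7 are all available; 1 is listed earlier → 1.
Ready: 6 and 7. 6 is listed earlier → 6.
That leaves 7 as the only ready step → 7.

2, 3, 4, 5, 1, 6, 7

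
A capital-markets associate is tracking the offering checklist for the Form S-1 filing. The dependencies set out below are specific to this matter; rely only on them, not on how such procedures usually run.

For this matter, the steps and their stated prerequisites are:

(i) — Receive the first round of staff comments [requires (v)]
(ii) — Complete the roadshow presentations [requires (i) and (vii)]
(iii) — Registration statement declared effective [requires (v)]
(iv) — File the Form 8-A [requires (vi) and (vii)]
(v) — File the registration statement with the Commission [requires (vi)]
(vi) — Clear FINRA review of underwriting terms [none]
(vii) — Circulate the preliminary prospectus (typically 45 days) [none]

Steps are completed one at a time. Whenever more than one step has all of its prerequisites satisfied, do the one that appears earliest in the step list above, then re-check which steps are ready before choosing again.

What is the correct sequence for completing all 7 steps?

(vi) (v) (i) (iii) (vii) (ii) (iv)

(vi) and (vii) have no prerequisites; (vi) is listed earlier, so (vi) is first.
Ready: (v) and (vii). (v) is listed earlier → (v).
(i), (iii) and (vii) are all available; (i) is listed earlier → (i).
Now (iii) and (vii) have their prerequisites met. (iii) is listed earlier, so (iii) next.
(vii) is the only step now ready → (vii).
(ii) and (iv) are both available; (ii) is listed earlier → (ii).
(iv) needed (vi) and (vii), now all done → (iv).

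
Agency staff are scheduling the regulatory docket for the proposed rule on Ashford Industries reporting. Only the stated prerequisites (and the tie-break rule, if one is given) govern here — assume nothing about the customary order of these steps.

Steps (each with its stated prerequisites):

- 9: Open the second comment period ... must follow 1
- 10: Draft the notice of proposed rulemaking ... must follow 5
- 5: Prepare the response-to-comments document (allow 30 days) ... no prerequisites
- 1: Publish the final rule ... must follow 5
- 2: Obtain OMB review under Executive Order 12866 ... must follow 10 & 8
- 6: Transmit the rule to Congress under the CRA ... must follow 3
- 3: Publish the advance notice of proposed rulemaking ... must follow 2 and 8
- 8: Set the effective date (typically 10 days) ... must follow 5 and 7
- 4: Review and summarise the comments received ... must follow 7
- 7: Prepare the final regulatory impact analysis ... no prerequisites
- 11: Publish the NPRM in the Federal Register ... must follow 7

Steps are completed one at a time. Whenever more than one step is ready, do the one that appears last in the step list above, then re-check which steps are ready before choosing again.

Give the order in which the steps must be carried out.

7 → 11 → 4 → 5 → 8 → 1 → 10 → 2 → 3 → 6 → 9

Nothing is required for 7 and 5. 7 is listed later → 7 first.
Now 11, 4 and 5 have their prerequisites met. 11 is listed later, so 11 next.
Now 4 and 5 have their prerequisites met. 4 is listed later, so 4 next.
Next only 5 has its prerequisites met → 5.
Ready: 8, 1 and 10. 8 is listed later → 8.
1 and 10 are both available; 1 is listed later → 1.
10 and 9 are both available; 10 is listed later → 10.
2 now also ready, so the ready set is {2, 9}; 2 is listed later → 2.
Now 3 and 9 have their prerequisites met. 3 is listed later, so 3 next.
6 now also ready, so the ready set is {6, 9}; 6 is listed later → 6.
9 needed 1, now all done → 9.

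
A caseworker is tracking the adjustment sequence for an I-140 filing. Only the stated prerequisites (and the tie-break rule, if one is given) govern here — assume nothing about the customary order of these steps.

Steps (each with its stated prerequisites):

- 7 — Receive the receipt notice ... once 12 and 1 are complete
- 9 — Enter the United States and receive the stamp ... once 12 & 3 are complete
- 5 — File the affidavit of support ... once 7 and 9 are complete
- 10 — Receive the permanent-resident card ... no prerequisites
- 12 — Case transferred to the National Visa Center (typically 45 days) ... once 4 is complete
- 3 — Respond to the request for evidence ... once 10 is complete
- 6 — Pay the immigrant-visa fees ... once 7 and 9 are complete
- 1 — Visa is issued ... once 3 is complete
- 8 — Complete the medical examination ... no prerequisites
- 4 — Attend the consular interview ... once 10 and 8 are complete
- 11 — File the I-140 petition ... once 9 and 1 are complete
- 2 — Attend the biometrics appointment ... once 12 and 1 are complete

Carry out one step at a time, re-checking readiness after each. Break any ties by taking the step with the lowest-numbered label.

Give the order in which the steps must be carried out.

Nothing is required for 8 and 10. 8 has the earlier label → 8 first.
10 is the only step now ready → 10.
Ready: 3 and 4. 3 has the earlier label → 3.
Now 1 and 4 have their prerequisites met. 1 has the earlier label, so 1 next.
4 needed 8 and 10, now all done → 4.
12 is the only step now ready → 12.
2, 7 and 9 are all available; 2 has the earlier label → 2.
Ready: 7 and 9. 7 has the earlier label → 7.
9 needed 3 and 12, now all done → 9.
5, 6 and 11 are all available; 5 has the earlier label → 5.
Now 6 and 11 have their prerequisites met. 6 has the earlier label, so 6 next.
11 is the only step now ready → 11.

8 10 3 1 4 12 2 7 9 5 6 11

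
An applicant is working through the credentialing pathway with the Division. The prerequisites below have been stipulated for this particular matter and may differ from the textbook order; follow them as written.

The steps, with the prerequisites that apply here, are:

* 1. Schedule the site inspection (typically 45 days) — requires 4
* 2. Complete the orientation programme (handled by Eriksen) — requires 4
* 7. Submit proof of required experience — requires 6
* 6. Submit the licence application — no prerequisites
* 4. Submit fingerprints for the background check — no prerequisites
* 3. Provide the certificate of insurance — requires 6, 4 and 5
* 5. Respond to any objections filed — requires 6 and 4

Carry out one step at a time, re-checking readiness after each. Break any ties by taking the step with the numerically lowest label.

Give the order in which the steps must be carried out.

4, 1, 2, 6, 5, 3, 7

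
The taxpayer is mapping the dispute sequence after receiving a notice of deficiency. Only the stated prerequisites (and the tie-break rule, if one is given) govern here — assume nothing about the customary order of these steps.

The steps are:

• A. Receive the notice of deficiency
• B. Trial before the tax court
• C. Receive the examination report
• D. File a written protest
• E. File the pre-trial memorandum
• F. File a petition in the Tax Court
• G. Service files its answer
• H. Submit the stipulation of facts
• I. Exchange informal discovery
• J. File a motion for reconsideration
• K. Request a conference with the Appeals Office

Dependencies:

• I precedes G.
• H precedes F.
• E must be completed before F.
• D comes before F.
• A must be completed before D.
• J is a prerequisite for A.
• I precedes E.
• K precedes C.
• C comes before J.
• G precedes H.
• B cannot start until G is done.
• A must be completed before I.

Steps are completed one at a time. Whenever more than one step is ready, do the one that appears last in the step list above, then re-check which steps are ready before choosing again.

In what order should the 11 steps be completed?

K C J A I G H E D F B

Only K has no prerequisites, so it is first.
C needed K, now all done → C.
Next only J has its prerequisites met → J.
A needed J, now all done → A.
I and D are both available; I is listed later → I.
Now G, E and D have their prerequisites met. G is listed later, so G next.
Now H, E, D and B have their prerequisites met. H is listed later, so H next.
E, D and B are all available; E is listed later → E.
Now D and B have their prerequisites met. D is listed later, so D next.
F now also ready, so the ready set is {F, B}; F is listed later → F.
B is the only step now ready → B.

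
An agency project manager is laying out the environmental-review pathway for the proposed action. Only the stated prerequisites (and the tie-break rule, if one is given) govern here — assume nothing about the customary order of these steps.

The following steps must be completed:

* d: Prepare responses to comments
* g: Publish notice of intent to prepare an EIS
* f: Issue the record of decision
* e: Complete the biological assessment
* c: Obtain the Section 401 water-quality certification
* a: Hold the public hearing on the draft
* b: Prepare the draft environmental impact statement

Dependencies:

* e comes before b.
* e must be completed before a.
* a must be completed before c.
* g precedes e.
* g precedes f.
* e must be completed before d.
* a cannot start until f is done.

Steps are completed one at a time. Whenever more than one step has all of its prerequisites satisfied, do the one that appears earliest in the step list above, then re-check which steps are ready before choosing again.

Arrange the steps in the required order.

g → f → e → d → a → c → b

g has no prerequisites → g first.
Ready: f and e. f is listed earlier → f.
e needed g, now all done → e.
Ready: d, a and b. d is listed earlier → d.
Now a and b have their prerequisites met. a is listed earlier, so a next.
Ready: c and b. c is listed earlier → c.
b needed e, now all done → b.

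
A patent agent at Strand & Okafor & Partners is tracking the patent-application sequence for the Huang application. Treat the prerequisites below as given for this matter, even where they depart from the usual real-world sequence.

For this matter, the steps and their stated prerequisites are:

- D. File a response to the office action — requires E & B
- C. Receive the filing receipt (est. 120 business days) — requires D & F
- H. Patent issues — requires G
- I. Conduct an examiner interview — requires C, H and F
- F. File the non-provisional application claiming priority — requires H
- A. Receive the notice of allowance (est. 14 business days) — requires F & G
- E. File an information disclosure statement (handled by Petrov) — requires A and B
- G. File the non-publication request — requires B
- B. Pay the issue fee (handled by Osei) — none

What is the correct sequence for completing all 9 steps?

B, G, H, F, A, E, D, C, I

Only B has no prerequisites, so it is first.
G needed B, now all done → G.
H is the only step now ready → H.
Next only F has its prerequisites met → F.
Next only A has its prerequisites met → A.
E needed A and B, now all done → E.
D needed E and B, now all done → D.
C is the only step now ready → C.
Next only I has its prerequisites met → I.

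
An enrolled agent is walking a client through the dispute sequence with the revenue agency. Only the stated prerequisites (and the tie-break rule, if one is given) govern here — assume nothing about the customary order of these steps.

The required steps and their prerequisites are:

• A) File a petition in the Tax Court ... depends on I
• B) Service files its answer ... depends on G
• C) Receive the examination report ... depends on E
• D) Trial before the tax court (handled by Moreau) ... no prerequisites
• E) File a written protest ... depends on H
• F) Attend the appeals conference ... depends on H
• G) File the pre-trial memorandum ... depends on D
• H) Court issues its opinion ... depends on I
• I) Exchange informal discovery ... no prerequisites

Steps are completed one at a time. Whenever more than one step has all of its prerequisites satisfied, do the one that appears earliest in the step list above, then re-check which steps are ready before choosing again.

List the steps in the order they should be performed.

Nothing is required for D and I. D is listed earlier → D first.
G now also ready, so the ready set is {G, I}; G is listed earlier → G.
Ready: B and I. B is listed earlier → B.
That leaves I as the only ready step → I.
Now A and H have their prerequisites met. A is listed earlier, so A next.
That leaves H as the only ready step → H.
Ready: E and F. E is listed earlier → E.
C now also ready, so the ready set is {C, F}; C is listed earlier → C.
F needed H, now all done → F.

D G B I A H E C F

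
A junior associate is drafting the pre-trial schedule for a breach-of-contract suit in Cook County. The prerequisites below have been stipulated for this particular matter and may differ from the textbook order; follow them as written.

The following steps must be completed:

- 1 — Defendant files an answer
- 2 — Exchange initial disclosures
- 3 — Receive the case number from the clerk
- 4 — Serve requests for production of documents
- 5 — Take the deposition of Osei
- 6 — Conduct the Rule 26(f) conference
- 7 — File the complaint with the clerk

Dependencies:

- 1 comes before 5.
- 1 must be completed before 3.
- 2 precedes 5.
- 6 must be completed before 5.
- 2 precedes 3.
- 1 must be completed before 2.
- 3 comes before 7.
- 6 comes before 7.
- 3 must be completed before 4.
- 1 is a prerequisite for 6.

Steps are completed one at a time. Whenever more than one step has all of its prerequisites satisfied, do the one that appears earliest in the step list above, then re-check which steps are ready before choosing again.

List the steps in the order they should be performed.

1 2 3 4 6 5 7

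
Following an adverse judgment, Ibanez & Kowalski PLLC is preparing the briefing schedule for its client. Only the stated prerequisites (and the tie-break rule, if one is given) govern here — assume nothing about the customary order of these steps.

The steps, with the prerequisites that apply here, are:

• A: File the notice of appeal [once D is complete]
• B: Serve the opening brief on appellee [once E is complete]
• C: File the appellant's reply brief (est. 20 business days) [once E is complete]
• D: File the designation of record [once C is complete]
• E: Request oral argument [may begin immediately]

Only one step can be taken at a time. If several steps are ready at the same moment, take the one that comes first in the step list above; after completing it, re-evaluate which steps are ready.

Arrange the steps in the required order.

E → B → C → D → A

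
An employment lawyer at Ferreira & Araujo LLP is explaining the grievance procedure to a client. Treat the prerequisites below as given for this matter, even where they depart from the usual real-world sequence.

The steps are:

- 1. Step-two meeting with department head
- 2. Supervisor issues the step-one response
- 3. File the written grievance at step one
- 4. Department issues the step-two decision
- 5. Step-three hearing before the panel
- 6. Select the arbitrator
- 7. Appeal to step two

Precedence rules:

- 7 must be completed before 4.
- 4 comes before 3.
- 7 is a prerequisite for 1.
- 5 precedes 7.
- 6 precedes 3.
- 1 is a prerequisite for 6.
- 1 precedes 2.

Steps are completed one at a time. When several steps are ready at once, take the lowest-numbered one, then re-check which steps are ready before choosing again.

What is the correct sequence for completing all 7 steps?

5, 7, 1, 2, 4, 6, 3

5 has no prerequisites → 5 first.
7 is the only step now ready → 7.
Now 1 and 4 have their prerequisites met. 1 has the earlier label, so 1 next.
Ready: 2, 4 and 6. 2 has the earlier label → 2.
4 and 6 are both available; 4 has the earlier label → 4.
That leaves 6 as the only ready step → 6.
That leaves 3 as the only ready step → 3.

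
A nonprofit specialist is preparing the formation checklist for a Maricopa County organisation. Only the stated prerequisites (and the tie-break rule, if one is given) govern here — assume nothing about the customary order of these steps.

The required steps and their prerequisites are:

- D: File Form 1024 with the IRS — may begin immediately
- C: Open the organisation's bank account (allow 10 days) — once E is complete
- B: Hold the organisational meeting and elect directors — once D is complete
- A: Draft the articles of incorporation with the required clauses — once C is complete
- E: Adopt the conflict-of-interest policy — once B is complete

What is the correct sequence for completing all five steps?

D, B, E, C, A

D is the only step with nothing outstanding, so it goes first.
That leaves B as the only ready step → B.
E is the only step now ready → E.
Next only C has its prerequisites met → C.
A needed C, now all done → A.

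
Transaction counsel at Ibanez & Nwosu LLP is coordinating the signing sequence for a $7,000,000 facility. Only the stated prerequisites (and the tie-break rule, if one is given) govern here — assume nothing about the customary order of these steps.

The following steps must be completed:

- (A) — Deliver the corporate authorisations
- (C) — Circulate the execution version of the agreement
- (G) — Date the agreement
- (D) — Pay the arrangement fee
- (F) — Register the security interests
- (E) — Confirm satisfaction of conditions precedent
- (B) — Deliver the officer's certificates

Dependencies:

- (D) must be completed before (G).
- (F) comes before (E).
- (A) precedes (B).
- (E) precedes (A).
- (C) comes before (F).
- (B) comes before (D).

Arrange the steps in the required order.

(C) → (F) → (E) → (A) → (B) → (D) → (G)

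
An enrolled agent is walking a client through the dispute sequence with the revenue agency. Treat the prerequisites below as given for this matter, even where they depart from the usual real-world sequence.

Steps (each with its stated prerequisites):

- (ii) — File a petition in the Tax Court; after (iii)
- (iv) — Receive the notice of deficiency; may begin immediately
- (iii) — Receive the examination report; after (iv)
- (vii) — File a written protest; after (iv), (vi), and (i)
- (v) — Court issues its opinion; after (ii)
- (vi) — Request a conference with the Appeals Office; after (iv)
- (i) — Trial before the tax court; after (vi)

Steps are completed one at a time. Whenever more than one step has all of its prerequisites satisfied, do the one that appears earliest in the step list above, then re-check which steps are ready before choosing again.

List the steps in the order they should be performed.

(iv) has no prerequisites → (iv) first.
Ready: (iii) and (vi). (iii) is listed earlier → (iii).
Now (ii) and (vi) have their prerequisites met. (ii) is listed earlier, so (ii) next.
Ready: (v) and (vi). (v) is listed earlier → (v).
(vi) is the only step now ready → (vi).
(i) needed (vi), now all done → (i).
(vii) needed (iv), (vi) and (i), now all done → (vii).

(iv), (iii), (ii), (v), (vi), (i), (vii)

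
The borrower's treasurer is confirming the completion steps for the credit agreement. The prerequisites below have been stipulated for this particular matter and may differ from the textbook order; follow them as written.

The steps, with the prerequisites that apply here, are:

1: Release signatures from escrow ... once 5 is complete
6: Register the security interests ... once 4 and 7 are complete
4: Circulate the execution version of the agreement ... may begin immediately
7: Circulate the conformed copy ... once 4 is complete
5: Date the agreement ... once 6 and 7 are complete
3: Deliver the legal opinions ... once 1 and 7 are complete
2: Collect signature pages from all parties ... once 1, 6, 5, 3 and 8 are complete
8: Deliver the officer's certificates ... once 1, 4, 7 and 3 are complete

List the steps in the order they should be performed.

4 is the only step with nothing outstanding, so it goes first.
7 is the only step now ready → 7.
Next only 6 has its prerequisites met → 6.
5 needed 6 and 7, now all done → 5.
1 needed 5, now all done → 1.
3 is the only step now ready → 3.
8 is the only step now ready → 8.
2 needed 1, 6, 5, 3 and 8, now all done → 2.

4, 7, 6, 5, 1, 3, 8, 2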